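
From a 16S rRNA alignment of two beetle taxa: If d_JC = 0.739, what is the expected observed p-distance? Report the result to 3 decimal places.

p = (3/4)(1 − e^(−4d/3)) = 0.75 × (1 − e^(-0.985333)) = 0.75 × (1 − 0.373315) = 0.470014.

0.470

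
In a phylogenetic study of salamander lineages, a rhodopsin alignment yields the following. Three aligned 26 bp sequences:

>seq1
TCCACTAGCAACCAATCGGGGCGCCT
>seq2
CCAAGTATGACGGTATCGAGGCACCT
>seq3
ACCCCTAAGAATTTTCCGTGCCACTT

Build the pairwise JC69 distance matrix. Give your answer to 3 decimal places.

d(seq1,seq2) = 0.623, d(seq1,seq3) = 0.824, d(seq2,seq3) = 0.824

seq1–seq2: 11/26 sites differ → p ≈ 0.423077, d = −0.75 ln(1 − 0.564103) = 0.622762 ≈ 0.623.
seq1–seq3: 13/26 sites differ → p = 0.5, d = −0.75 ln(1 − 0.666667) = 0.823960 ≈ 0.824.
seq2–seq3: 13/26 sites differ → p = 0.5, d = −0.75 ln(1 − 0.666667) = 0.823960 ≈ 0.824.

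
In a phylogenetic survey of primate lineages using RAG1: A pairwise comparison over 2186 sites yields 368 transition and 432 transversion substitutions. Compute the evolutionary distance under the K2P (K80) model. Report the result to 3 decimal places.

0.508

P = 368/2186 ≈ 0.168344 and Q = 432/2186 ≈ 0.197621.
Under the Kimura two-parameter model, d = −½ ln(1 − 2P − Q) − ¼ ln(1 − 2Q).
1 − 2P − Q = 0.465691, giving −½ ln(0.465691) = 0.382116.
1 − 2Q = 0.604758, giving −¼ ln(0.604758) = 0.125732.
d = 0.382116 + 0.125732 = 0.507848.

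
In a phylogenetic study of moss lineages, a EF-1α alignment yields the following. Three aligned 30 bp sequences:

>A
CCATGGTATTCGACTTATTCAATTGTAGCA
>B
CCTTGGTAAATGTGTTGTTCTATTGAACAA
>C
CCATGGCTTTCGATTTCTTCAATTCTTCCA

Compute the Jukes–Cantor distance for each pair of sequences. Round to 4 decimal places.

d(A,B) = 0.5034, d(A,C) = 0.2795, d(B,C) = 0.7301

A–B: 11/30 sites differ → p ≈ 0.366667, d = −0.75 ln(1 − 0.488889) = 0.503376 ≈ 0.5034.
A–C: 7/30 sites differ → p ≈ 0.233333, d = −0.75 ln(1 − 0.311111) = 0.279506 ≈ 0.2795.
B–C: 14/30 sites differ → p ≈ 0.466667, d = −0.75 ln(1 − 0.622223) = 0.730088 ≈ 0.7301.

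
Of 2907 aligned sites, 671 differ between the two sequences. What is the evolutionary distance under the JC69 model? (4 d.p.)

0.2759

p = 671/2907 ≈ 0.230822.
d = −(3/4) ln(1 − 4p/3) = −0.75 ln(1 − 0.307763) = −0.75 ln(0.692237)
  = −0.75 × (-0.367827) = 0.275870 substitutions/site.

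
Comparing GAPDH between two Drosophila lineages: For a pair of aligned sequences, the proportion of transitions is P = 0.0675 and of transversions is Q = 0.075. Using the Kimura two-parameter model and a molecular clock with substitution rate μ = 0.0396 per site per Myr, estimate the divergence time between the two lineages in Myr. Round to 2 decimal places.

Under the Kimura two-parameter model, d = −½ ln(1 − 2P − Q) − ¼ ln(1 − 2Q).
1 − 2P − Q = 0.79, giving −½ ln(0.79) = 0.117861.
1 − 2Q = 0.85, giving −¼ ln(0.85) = 0.040630.
d = 0.117861 + 0.040630 = 0.158491.
Under a molecular clock d = 2μt, so t = d/(2μ) = 0.158491 / (2 × 0.0396) = 2.00 Myr.

2.00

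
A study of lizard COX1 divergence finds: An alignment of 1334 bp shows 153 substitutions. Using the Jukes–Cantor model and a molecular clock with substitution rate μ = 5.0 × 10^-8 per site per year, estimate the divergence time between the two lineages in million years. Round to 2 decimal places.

1.24

p = 153/1334 ≈ 0.114693.
d = −(3/4) ln(1 − 4p/3) = −0.75 ln(1 − 0.152924) = −0.75 ln(0.847076)
  = −0.75 × (-0.165965) = 0.124474 substitutions/site.
Under a molecular clock d = 2μt, so t = d/(2μ) = 0.124474 / (2 × 5.0 × 10^-8) = 1.24 million years.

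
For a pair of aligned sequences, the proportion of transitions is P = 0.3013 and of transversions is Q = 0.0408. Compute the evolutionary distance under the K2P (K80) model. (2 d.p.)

Under the Kimura two-parameter model, d = −½ ln(1 − 2P − Q) − ¼ ln(1 − 2Q).
1 − 2P − Q = 0.3566, giving −½ ln(0.3566) = 0.515570.
1 − 2Q = 0.9184, giving −¼ ln(0.9184) = 0.021281.
d = 0.515570 + 0.021281 = 0.536851.

0.54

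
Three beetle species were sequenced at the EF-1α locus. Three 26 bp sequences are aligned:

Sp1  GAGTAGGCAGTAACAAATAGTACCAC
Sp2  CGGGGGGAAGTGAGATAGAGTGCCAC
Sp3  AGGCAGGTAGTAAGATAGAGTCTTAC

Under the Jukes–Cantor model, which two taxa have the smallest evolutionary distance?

Sp2 and Sp3

Sp1–Sp2: 10/26 differ, p = 0.385, d = 0.539.
Sp1–Sp3: 10/26 differ, p = 0.385, d = 0.539.
Sp2–Sp3: 8/26 differ, p = 0.308, d = 0.396.
The smallest distance is between Sp2 and Sp3.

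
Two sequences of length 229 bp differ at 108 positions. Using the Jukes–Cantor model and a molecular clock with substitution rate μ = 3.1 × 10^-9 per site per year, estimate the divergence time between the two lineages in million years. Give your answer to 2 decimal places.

p = 108/229 ≈ 0.471616.
d = −(3/4) ln(1 − 4p/3) = −0.75 ln(1 − 0.628821) = −0.75 ln(0.371179)
  = −0.75 × (-0.991071) = 0.743303 substitutions/site.
Under a molecular clock d = 2μt, so t = d/(2μ) = 0.743303 / (2 × 3.1 × 10^-9) = 119.89 million years.

119.89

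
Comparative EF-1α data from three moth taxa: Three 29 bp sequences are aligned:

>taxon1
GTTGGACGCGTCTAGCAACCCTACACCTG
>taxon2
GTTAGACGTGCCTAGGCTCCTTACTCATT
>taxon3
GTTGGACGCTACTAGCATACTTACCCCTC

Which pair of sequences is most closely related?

taxon1 and taxon3

taxon1–taxon2: 10/29 differ, p = 0.345, d = 0.462.
taxon1–taxon3: 7/29 differ, p = 0.241, d = 0.291.
taxon2–taxon3: 10/29 differ, p = 0.345, d = 0.462.
The smallest distance is between taxon1 and taxon3.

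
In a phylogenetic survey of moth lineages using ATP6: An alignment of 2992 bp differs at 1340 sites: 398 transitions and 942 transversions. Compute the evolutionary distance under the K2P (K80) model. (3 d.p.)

0.683

P = 398/2992 ≈ 0.133021 and Q = 942/2992 ≈ 0.31484.
Under the Kimura two-parameter model, d = −½ ln(1 − 2P − Q) − ¼ ln(1 − 2Q).
1 − 2P − Q = 0.419118, giving −½ ln(0.419118) = 0.434801.
1 − 2Q = 0.37032, giving −¼ ln(0.37032) = 0.248347.
d = 0.434801 + 0.248347 = 0.683148.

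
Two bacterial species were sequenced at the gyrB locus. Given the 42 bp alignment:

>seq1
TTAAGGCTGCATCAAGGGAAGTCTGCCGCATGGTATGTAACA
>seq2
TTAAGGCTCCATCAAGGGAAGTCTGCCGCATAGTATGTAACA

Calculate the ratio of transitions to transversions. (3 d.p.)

Transitions are A↔G and C↔T; transversions are all other mismatches.
Transitions: 1. Transversions: 1.
R = 1/1 = 1.000.

1.000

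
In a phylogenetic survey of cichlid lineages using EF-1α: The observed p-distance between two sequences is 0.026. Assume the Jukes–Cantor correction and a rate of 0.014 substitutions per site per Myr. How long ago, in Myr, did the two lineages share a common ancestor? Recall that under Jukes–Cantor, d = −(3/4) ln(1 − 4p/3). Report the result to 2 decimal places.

0.95

d = −(3/4) ln(1 − 4p/3) = −0.75 ln(1 − 0.034667) = −0.75 ln(0.965333)
  = −0.75 × (-0.035282) = 0.026462 substitutions/site.
Under a molecular clock d = 2μt, so t = d/(2μ) = 0.026462 / (2 × 0.014) = 0.95 Myr.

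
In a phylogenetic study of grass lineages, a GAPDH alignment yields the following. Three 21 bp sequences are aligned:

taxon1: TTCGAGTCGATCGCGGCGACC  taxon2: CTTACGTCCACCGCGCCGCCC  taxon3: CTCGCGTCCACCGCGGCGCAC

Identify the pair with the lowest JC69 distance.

taxon2 and taxon3

taxon1–taxon2: 8/21 differ, p = 0.381, d = 0.532.
taxon1–taxon3: 6/21 differ, p = 0.286, d = 0.360.
taxon2–taxon3: 4/21 differ, p = 0.190, d = 0.220.
The smallest distance is between taxon2 and taxon3.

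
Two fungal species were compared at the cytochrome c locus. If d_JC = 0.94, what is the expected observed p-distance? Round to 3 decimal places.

p = (3/4)(1 − e^(−4d/3)) = 0.75 × (1 − e^(-1.253333)) = 0.75 × (1 − 0.285551) = 0.535837.

0.536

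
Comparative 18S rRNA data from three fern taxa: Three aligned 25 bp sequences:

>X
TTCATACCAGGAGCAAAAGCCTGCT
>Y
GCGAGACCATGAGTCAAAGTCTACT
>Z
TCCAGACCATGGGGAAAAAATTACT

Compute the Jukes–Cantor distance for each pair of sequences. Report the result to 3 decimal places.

d(X,Y) = 0.490, d(X,Z) = 0.490, d(Y,Z) = 0.417

X–Y: 9/25 sites differ → p = 0.36, d = −0.75 ln(1 − 0.48) = 0.490445 ≈ 0.490.
X–Z: 9/25 sites differ → p = 0.36, d = −0.75 ln(1 − 0.48) = 0.490445 ≈ 0.490.
Y–Z: 8/25 sites differ → p = 0.32, d = −0.75 ln(1 − 0.426667) = 0.417216 ≈ 0.417.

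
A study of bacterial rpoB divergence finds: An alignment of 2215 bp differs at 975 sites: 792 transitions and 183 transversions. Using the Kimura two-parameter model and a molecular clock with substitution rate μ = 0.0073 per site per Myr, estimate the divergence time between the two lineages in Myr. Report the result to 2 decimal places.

P = 792/2215 ≈ 0.357562 and Q = 183/2215 ≈ 0.082619.
Under the Kimura two-parameter model, d = −½ ln(1 − 2P − Q) − ¼ ln(1 − 2Q).
1 − 2P − Q = 0.202257, giving −½ ln(0.202257) = 0.799108.
1 − 2Q = 0.834762, giving −¼ ln(0.834762) = 0.045152.
d = 0.799108 + 0.045152 = 0.844260.
Under a molecular clock d = 2μt, so t = d/(2μ) = 0.844260 / (2 × 0.0073) = 57.83 Myr.

57.83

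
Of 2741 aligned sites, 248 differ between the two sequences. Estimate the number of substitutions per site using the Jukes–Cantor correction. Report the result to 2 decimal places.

0.10

p = 248/2741 ≈ 0.090478.
d = −(3/4) ln(1 − 4p/3) = −0.75 ln(1 − 0.120637) = −0.75 ln(0.879363)
  = −0.75 × (-0.128557) = 0.096418 substitutions/site.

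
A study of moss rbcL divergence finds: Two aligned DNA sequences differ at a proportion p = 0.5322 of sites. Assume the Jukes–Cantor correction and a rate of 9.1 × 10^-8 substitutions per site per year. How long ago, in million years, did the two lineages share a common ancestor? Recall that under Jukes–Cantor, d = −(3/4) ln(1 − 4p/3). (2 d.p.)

d = −(3/4) ln(1 − 4p/3) = −0.75 ln(1 − 0.7096) = −0.75 ln(0.2904)
  = −0.75 × (-1.236496) = 0.927372 substitutions/site.
Under a molecular clock d = 2μt, so t = d/(2μ) = 0.927372 / (2 × 9.1 × 10^-8) = 5.10 million years.

5.10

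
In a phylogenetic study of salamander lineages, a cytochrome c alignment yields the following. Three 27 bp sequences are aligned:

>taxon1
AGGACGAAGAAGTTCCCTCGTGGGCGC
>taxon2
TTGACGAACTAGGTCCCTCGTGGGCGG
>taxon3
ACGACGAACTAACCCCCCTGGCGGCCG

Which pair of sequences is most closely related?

taxon1 and taxon2

taxon1–taxon2: 6/27 differ, p = 0.222, d = 0.264.
taxon1–taxon3: 12/27 differ, p = 0.444, d = 0.673.
taxon2–taxon3: 10/27 differ, p = 0.370, d = 0.511.
The smallest distance is between taxon1 and taxon2.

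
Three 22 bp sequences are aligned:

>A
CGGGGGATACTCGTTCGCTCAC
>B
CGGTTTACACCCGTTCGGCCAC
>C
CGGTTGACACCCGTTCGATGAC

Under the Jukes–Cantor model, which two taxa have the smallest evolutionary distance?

B and C

A–B: 7/22 differ, p = 0.318, d = 0.414.
A–C: 6/22 differ, p = 0.273, d = 0.339.
B–C: 4/22 differ, p = 0.182, d = 0.208.
The smallest distance is between B and C.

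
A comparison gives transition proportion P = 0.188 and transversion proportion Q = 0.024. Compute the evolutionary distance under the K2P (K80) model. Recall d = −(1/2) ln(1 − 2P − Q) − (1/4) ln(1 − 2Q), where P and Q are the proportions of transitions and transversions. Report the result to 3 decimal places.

Under the Kimura two-parameter model, d = −½ ln(1 − 2P − Q) − ¼ ln(1 − 2Q).
1 − 2P − Q = 0.6, giving −½ ln(0.6) = 0.255413.
1 − 2Q = 0.952, giving −¼ ln(0.952) = 0.012298.
d = 0.255413 + 0.012298 = 0.267711.

0.268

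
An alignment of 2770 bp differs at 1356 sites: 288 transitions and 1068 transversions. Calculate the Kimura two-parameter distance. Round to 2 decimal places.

P = 288/2770 ≈ 0.103971 and Q = 1068/2770 ≈ 0.38556.
Under the Kimura two-parameter model, d = −½ ln(1 − 2P − Q) − ¼ ln(1 − 2Q).
1 − 2P − Q = 0.406498, giving −½ ln(0.406498) = 0.450088.
1 − 2Q = 0.22888, giving −¼ ln(0.22888) = 0.368639.
d = 0.450088 + 0.368639 = 0.818727.

0.82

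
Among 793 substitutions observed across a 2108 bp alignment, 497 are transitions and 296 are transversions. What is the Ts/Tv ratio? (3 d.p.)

1.679

R = 497/296 = 1.679054… ≈ 1.679 (to 3 d.p.).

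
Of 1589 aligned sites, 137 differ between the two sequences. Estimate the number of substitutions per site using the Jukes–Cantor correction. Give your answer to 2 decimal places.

0.09

p = 137/1589 ≈ 0.086218.
d = −(3/4) ln(1 − 4p/3) = −0.75 ln(1 − 0.114957) = −0.75 ln(0.885043)
  = −0.75 × (-0.122119) = 0.091589 substitutions/site.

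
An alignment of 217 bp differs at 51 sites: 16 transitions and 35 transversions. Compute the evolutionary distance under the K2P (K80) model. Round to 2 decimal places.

P = 16/217 ≈ 0.073733 and Q = 35/217 ≈ 0.16129.
Under the Kimura two-parameter model, d = −½ ln(1 − 2P − Q) − ¼ ln(1 − 2Q).
1 − 2P − Q = 0.691244, giving −½ ln(0.691244) = 0.184631.
1 − 2Q = 0.67742, giving −¼ ln(0.67742) = 0.097366.
d = 0.184631 + 0.097366 = 0.281997.

0.28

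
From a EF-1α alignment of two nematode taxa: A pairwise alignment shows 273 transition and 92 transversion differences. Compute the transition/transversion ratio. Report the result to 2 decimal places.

2.97

R = 273/92 = 2.967391… ≈ 2.97 (to 2 d.p.).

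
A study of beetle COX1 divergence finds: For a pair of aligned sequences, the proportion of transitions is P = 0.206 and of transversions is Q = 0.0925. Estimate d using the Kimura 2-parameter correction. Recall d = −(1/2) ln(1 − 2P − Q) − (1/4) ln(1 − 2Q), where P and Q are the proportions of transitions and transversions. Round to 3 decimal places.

Under the Kimura two-parameter model, d = −½ ln(1 − 2P − Q) − ¼ ln(1 − 2Q).
1 − 2P − Q = 0.4955, giving −½ ln(0.4955) = 0.351094.
1 − 2Q = 0.815, giving −¼ ln(0.815) = 0.051142.
d = 0.351094 + 0.051142 = 0.402236.

0.402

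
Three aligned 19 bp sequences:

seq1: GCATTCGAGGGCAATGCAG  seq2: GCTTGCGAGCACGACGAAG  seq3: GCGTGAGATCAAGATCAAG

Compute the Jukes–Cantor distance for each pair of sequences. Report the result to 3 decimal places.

d(seq1,seq2) = 0.507, d(seq1,seq3) = 0.907, d(seq2,seq3) = 0.410

seq1–seq2: 7/19 sites differ → p ≈ 0.368421, d = −0.75 ln(1 − 0.491228) = 0.506816 ≈ 0.507.
seq1–seq3: 10/19 sites differ → p ≈ 0.526316, d = −0.75 ln(1 − 0.701755) = 0.907380 ≈ 0.907.
seq2–seq3: 6/19 sites differ → p ≈ 0.315789, d = −0.75 ln(1 − 0.421052) = 0.409907 ≈ 0.410.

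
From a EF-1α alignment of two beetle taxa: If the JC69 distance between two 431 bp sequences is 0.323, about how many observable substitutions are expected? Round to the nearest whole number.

113

Invert JC69: p = (3/4)(1 − e^(−4d/3)) = 0.75 × (1 − e^(-0.430667)) = 0.75 × (1 − 0.650075) = 0.262444.
Expected differing sites = pL ≈ 0.262444 × 431 = 113.113364 ≈ 113.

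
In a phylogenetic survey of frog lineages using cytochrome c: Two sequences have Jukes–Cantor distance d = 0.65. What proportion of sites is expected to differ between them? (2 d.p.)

0.43

p = (3/4)(1 − e^(−4d/3)) = 0.75 × (1 − e^(-0.866667)) = 0.75 × (1 − 0.420350) = 0.434738.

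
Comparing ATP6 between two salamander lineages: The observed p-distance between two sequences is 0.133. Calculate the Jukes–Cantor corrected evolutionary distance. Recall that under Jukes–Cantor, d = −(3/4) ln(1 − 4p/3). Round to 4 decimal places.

0.1464

d = −(3/4) ln(1 − 4p/3) = −0.75 ln(1 − 0.177333) = −0.75 ln(0.822667)
  = −0.75 × (-0.195204) = 0.146403 substitutions/site.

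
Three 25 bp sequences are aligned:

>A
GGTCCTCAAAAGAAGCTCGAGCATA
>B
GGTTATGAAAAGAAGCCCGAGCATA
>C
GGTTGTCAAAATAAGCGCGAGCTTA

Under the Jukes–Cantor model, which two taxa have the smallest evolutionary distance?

A–B: 4/25 differ, p = 0.160, d = 0.180.
A–C: 5/25 differ, p = 0.200, d = 0.233.
B–C: 5/25 differ, p = 0.200, d = 0.233.
The smallest distance is between A and B.

A and B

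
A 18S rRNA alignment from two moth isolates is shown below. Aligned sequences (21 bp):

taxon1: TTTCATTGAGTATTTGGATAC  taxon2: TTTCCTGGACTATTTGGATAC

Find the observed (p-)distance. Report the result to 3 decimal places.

The sequences differ at 3 of 21 positions (sites 5, 7, 10).
p = 3/21 = 0.142857… ≈ 0.143 (to 3 d.p.).

0.143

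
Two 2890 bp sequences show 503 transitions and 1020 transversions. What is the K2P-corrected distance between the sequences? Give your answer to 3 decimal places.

0.910

P = 503/2890 ≈ 0.174048 and Q = 1020/2890 ≈ 0.352941.
Under the Kimura two-parameter model, d = −½ ln(1 − 2P − Q) − ¼ ln(1 − 2Q).
1 − 2P − Q = 0.298963, giving −½ ln(0.298963) = 0.603718.
1 − 2Q = 0.294118, giving −¼ ln(0.294118) = 0.305944.
d = 0.603718 + 0.305944 = 0.909662.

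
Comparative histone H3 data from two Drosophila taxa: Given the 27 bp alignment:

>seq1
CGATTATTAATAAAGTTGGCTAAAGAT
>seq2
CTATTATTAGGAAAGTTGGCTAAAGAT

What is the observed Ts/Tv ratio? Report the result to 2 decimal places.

0.50

Transitions are A↔G and C↔T; transversions are all other mismatches.
Transitions: 1. Transversions: 2.
R = 1/2 = 0.50.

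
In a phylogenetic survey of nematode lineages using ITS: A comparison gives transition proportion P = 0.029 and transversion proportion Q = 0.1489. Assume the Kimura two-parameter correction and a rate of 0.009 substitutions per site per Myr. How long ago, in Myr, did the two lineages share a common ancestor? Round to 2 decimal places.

11.35

Under the Kimura two-parameter model, d = −½ ln(1 − 2P − Q) − ¼ ln(1 − 2Q).
1 − 2P − Q = 0.7931, giving −½ ln(0.7931) = 0.115903.
1 − 2Q = 0.7022, giving −¼ ln(0.7022) = 0.088384.
d = 0.115903 + 0.088384 = 0.204287.
Under a molecular clock d = 2μt, so t = d/(2μ) = 0.204287 / (2 × 0.009) = 11.35 Myr.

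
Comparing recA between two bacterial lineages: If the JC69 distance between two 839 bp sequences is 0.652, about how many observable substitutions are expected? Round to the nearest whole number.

365

Invert JC69: p = (3/4)(1 − e^(−4d/3)) = 0.75 × (1 − e^(-0.869333)) = 0.75 × (1 − 0.419231) = 0.435577.
Expected differing sites = pL ≈ 0.435577 × 839 = 365.449103 ≈ 365.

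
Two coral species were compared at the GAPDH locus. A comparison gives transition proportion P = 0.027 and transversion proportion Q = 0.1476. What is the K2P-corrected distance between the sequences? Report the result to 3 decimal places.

0.200

Under the Kimura two-parameter model, d = −½ ln(1 − 2P − Q) − ¼ ln(1 − 2Q).
1 − 2P − Q = 0.7984, giving −½ ln(0.7984) = 0.112573.
1 − 2Q = 0.7048, giving −¼ ln(0.7048) = 0.087460.
d = 0.112573 + 0.087460 = 0.200033.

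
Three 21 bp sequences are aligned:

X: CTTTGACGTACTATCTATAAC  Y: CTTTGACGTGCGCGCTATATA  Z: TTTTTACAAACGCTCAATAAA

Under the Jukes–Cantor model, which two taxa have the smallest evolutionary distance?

X–Y: 6/21 differ, p = 0.286, d = 0.360.
X–Z: 8/21 differ, p = 0.381, d = 0.532.
Y–Z: 8/21 differ, p = 0.381, d = 0.532.
The smallest distance is between X and Y.

X and Y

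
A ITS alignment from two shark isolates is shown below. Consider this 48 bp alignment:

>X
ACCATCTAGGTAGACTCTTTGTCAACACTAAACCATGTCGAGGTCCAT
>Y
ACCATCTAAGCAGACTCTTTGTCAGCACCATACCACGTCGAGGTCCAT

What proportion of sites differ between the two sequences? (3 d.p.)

The sequences differ at 6 of 48 positions (sites 9, 11, 25, 29, 31, 36).
p = 6/48 = 0.125.

0.125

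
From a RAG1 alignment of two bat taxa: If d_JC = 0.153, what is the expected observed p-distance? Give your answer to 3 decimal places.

p = (3/4)(1 − e^(−4d/3)) = 0.75 × (1 − e^(-0.204)) = 0.75 × (1 − 0.815462) = 0.138404.

0.138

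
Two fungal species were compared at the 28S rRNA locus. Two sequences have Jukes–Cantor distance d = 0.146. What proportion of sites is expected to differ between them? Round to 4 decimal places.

p = (3/4)(1 − e^(−4d/3)) = 0.75 × (1 − e^(-0.194667)) = 0.75 × (1 − 0.823109) = 0.132668.

0.1327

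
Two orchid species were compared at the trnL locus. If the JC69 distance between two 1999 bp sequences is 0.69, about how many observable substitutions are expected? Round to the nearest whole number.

902

Invert JC69: p = (3/4)(1 − e^(−4d/3)) = 0.75 × (1 − e^(-0.92)) = 0.75 × (1 − 0.398519) = 0.451111.
Expected differing sites = pL ≈ 0.451111 × 1999 = 901.770889 ≈ 902.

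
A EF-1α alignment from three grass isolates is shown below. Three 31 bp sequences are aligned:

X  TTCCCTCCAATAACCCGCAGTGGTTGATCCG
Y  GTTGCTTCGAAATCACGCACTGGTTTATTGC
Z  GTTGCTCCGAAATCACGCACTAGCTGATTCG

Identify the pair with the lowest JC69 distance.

Y and Z

X–Y: 13/31 differ, p = 0.419, d = 0.614.
X–Z: 11/31 differ, p = 0.355, d = 0.481.
Y–Z: 6/31 differ, p = 0.194, d = 0.224.
The smallest distance is between Y and Z.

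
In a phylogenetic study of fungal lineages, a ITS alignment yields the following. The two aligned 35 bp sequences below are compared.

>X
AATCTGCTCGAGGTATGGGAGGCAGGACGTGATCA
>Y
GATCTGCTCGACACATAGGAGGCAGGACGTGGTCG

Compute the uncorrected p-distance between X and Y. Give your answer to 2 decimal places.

The sequences differ at 7 of 35 positions (sites 1, 12, 13, 14, 17, 32, 35).
p = 7/35 = 0.20.

0.20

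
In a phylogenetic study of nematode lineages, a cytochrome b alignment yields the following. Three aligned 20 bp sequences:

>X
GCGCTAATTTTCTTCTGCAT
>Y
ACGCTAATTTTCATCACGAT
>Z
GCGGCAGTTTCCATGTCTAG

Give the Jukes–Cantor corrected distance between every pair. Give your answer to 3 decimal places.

X–Y: 5/20 sites differ → p = 0.25, d = −0.75 ln(1 − 0.333333) = 0.304098 ≈ 0.304.
X–Z: 9/20 sites differ → p = 0.45, d = −0.75 ln(1 − 0.6) = 0.687218 ≈ 0.687.
Y–Z: 9/20 sites differ → p = 0.45, d = −0.75 ln(1 − 0.6) = 0.687218 ≈ 0.687.

d(X,Y) = 0.304, d(X,Z) = 0.687, d(Y,Z) = 0.687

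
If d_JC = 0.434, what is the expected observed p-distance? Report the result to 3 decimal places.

p = (3/4)(1 − e^(−4d/3)) = 0.75 × (1 − e^(-0.578667)) = 0.75 × (1 − 0.560645) = 0.329516.

0.330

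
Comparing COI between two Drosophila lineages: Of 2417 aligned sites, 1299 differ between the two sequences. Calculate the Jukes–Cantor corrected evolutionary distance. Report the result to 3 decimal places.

p = 1299/2417 ≈ 0.537443.
d = −(3/4) ln(1 − 4p/3) = −0.75 ln(1 − 0.716591) = −0.75 ln(0.283409)
  = −0.75 × (-1.260864) = 0.945648 substitutions/site.

0.946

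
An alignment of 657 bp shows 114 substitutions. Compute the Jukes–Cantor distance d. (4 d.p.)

p = 114/657 ≈ 0.173516.
d = −(3/4) ln(1 − 4p/3) = −0.75 ln(1 − 0.231355) = −0.75 ln(0.768645)
  = −0.75 × (-0.263126) = 0.197345 substitutions/site.

0.1973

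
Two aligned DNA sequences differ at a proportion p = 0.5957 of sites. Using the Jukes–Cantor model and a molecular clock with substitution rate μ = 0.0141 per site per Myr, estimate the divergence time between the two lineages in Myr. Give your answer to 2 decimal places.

42.05

d = −(3/4) ln(1 − 4p/3) = −0.75 ln(1 − 0.794267) = −0.75 ln(0.205733)
  = −0.75 × (-1.581176) = 1.185882 substitutions/site.
Under a molecular clock d = 2μt, so t = d/(2μ) = 1.185882 / (2 × 0.0141) = 42.05 Myr.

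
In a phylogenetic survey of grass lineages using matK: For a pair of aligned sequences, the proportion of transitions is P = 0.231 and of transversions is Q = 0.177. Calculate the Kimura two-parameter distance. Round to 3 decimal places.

Under the Kimura two-parameter model, d = −½ ln(1 − 2P − Q) − ¼ ln(1 − 2Q).
1 − 2P − Q = 0.361, giving −½ ln(0.361) = 0.509439.
1 − 2Q = 0.646, giving −¼ ln(0.646) = 0.109239.
d = 0.509439 + 0.109239 = 0.618678.

0.619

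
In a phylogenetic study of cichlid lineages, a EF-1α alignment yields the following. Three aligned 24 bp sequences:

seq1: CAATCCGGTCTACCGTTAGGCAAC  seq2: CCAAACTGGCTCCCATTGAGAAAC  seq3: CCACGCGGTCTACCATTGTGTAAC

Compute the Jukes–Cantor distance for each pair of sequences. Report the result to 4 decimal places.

d(seq1,seq2) = 0.6082, d(seq1,seq3) = 0.3694, d(seq2,seq3) = 0.3694

seq1–seq2: 10/24 sites differ → p ≈ 0.416667, d = −0.75 ln(1 − 0.555556) = 0.608198 ≈ 0.6082.
seq1–seq3: 7/24 sites differ → p ≈ 0.291667, d = −0.75 ln(1 − 0.388889) = 0.369358 ≈ 0.3694.
seq2–seq3: 7/24 sites differ → p ≈ 0.291667, d = −0.75 ln(1 − 0.388889) = 0.369358 ≈ 0.3694.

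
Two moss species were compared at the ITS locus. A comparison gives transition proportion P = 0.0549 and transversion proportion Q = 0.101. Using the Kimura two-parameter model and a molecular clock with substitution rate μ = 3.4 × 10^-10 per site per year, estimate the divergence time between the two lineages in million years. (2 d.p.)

Under the Kimura two-parameter model, d = −½ ln(1 − 2P − Q) − ¼ ln(1 − 2Q).
1 − 2P − Q = 0.7892, giving −½ ln(0.7892) = 0.118368.
1 − 2Q = 0.798, giving −¼ ln(0.798) = 0.056412.
d = 0.118368 + 0.056412 = 0.174780.
Under a molecular clock d = 2μt, so t = d/(2μ) = 0.174780 / (2 × 3.4 × 10^-10) = 257.03 million years.

257.03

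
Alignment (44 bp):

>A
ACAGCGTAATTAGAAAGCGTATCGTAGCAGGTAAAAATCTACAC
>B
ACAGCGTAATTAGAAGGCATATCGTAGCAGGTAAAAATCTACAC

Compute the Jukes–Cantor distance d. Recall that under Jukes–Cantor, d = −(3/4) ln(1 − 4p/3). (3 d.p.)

The sequences differ at 2 of 44 sites (16, 19), so p = 2/44 ≈ 0.045455.
d = −(3/4) ln(1 − 4p/3) = −0.75 ln(1 − 0.060607) = −0.75 ln(0.939393)
  = −0.75 × (-0.062521) = 0.046891 substitutions/site.

0.047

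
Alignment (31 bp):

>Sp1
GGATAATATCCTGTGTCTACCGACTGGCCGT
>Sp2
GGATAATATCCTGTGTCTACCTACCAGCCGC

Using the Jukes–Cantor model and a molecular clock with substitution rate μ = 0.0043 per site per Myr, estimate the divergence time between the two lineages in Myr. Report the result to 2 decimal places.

16.46

The sequences differ at 4 of 31 sites (22, 25, 26, 31), so p = 4/31 ≈ 0.129032.
d = −(3/4) ln(1 − 4p/3) = −0.75 ln(1 − 0.172043) = −0.75 ln(0.827957)
  = −0.75 × (-0.188794) = 0.141596 substitutions/site.
Under a molecular clock d = 2μt, so t = d/(2μ) = 0.141596 / (2 × 0.0043) = 16.46 Myr.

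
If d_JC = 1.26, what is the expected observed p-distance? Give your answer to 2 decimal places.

0.61

p = (3/4)(1 − e^(−4d/3)) = 0.75 × (1 − e^(-1.68)) = 0.75 × (1 − 0.186374) = 0.610220.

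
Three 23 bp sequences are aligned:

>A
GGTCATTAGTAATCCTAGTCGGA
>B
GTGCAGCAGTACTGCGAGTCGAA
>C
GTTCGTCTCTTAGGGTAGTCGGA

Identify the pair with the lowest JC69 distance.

A and B

A–B: 8/23 differ, p = 0.348, d = 0.467.
A–C: 9/23 differ, p = 0.391, d = 0.553.
B–C: 11/23 differ, p = 0.478, d = 0.761.
The smallest distance is between A and B.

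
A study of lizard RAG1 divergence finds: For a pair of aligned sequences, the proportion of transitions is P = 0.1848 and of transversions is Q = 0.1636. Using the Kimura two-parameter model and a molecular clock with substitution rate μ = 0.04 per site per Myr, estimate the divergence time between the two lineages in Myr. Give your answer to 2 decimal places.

Under the Kimura two-parameter model, d = −½ ln(1 − 2P − Q) − ¼ ln(1 − 2Q).
1 − 2P − Q = 0.4668, giving −½ ln(0.4668) = 0.380927.
1 − 2Q = 0.6728, giving −¼ ln(0.6728) = 0.099077.
d = 0.380927 + 0.099077 = 0.480004.
Under a molecular clock d = 2μt, so t = d/(2μ) = 0.480004 / (2 × 0.04) = 6.00 Myr.

6.00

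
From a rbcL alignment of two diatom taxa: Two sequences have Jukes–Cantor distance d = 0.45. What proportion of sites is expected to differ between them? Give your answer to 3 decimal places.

0.338

p = (3/4)(1 − e^(−4d/3)) = 0.75 × (1 − e^(-0.6)) = 0.75 × (1 − 0.548812) = 0.338391.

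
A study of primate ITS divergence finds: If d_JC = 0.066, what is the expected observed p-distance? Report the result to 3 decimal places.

p = (3/4)(1 − e^(−4d/3)) = 0.75 × (1 − e^(-0.088)) = 0.75 × (1 − 0.915761) = 0.063179.

0.063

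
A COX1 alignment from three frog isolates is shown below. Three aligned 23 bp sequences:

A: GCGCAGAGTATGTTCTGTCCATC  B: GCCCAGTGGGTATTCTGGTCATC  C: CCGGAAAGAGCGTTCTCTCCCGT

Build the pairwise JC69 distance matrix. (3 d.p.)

A–B: 7/23 sites differ → p ≈ 0.304348, d = −0.75 ln(1 − 0.405797) = 0.390401 ≈ 0.390.
A–C: 10/23 sites differ → p ≈ 0.434783, d = −0.75 ln(1 − 0.579711) = 0.650110 ≈ 0.650.
B–C: 14/23 sites differ → p ≈ 0.608696, d = −0.75 ln(1 − 0.811595) = 1.251871 ≈ 1.252.

d(A,B) = 0.390, d(A,C) = 0.650, d(B,C) = 1.252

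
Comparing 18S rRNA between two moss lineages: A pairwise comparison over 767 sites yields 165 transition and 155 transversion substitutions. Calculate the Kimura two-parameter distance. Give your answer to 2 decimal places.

0.63

P = 165/767 ≈ 0.215124 and Q = 155/767 ≈ 0.202086.
Under the Kimura two-parameter model, d = −½ ln(1 − 2P − Q) − ¼ ln(1 − 2Q).
1 − 2P − Q = 0.367666, giving −½ ln(0.367666) = 0.500290.
1 − 2Q = 0.595828, giving −¼ ln(0.595828) = 0.129451.
d = 0.500290 + 0.129451 = 0.629741.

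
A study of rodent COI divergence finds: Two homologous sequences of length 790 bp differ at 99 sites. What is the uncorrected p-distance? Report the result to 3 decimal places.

p = 99/790 = 0.125316… ≈ 0.125 (to 3 d.p.).

0.125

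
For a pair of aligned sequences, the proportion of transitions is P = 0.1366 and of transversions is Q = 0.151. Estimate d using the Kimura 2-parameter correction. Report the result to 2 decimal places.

0.37

Under the Kimura two-parameter model, d = −½ ln(1 − 2P − Q) − ¼ ln(1 − 2Q).
1 − 2P − Q = 0.5758, giving −½ ln(0.5758) = 0.275997.
1 − 2Q = 0.698, giving −¼ ln(0.698) = 0.089884.
d = 0.275997 + 0.089884 = 0.365881.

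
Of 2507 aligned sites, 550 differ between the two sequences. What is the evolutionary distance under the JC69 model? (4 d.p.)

p = 550/2507 ≈ 0.219386.
d = −(3/4) ln(1 − 4p/3) = −0.75 ln(1 − 0.292515) = −0.75 ln(0.707485)
  = −0.75 × (-0.346039) = 0.259529 substitutions/site.

0.2595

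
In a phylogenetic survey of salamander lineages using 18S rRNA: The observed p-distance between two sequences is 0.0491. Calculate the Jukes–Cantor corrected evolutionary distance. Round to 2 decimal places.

d = −(3/4) ln(1 − 4p/3) = −0.75 ln(1 − 0.065467) = −0.75 ln(0.934533)
  = −0.75 × (-0.067708) = 0.050781 substitutions/site.

0.05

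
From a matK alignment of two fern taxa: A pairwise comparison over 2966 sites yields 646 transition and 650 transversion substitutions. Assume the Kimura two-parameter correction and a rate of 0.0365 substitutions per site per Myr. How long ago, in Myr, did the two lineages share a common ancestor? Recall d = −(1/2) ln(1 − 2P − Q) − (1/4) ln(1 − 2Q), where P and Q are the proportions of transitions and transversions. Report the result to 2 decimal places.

P = 646/2966 ≈ 0.217802 and Q = 650/2966 ≈ 0.21915.
Under the Kimura two-parameter model, d = −½ ln(1 − 2P − Q) − ¼ ln(1 − 2Q).
1 − 2P − Q = 0.345246, giving −½ ln(0.345246) = 0.531749.
1 − 2Q = 0.5617, giving −¼ ln(0.5617) = 0.144197.
d = 0.531749 + 0.144197 = 0.675946.
Under a molecular clock d = 2μt, so t = d/(2μ) = 0.675946 / (2 × 0.0365) = 9.26 Myr.

9.26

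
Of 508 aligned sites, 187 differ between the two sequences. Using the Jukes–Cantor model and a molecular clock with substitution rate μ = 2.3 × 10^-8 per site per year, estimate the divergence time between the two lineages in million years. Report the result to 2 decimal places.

11.00

p = 187/508 ≈ 0.36811.
d = −(3/4) ln(1 − 4p/3) = −0.75 ln(1 − 0.490813) = −0.75 ln(0.509187)
  = −0.75 × (-0.674940) = 0.506205 substitutions/site.
Under a molecular clock d = 2μt, so t = d/(2μ) = 0.506205 / (2 × 2.3 × 10^-8) = 11.00 million years.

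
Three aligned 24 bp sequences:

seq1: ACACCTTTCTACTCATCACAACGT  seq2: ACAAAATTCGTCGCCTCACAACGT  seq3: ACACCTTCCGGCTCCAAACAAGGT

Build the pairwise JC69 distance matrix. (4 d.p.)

seq1–seq2: 7/24 sites differ → p ≈ 0.291667, d = −0.75 ln(1 − 0.388889) = 0.369358 ≈ 0.3694.
seq1–seq3: 7/24 sites differ → p ≈ 0.291667, d = −0.75 ln(1 − 0.388889) = 0.369358 ≈ 0.3694.
seq2–seq3: 9/24 sites differ → p = 0.375, d = −0.75 ln(1 − 0.5) = 0.519860 ≈ 0.5199.

d(seq1,seq2) = 0.3694, d(seq1,seq3) = 0.3694, d(seq2,seq3) = 0.5199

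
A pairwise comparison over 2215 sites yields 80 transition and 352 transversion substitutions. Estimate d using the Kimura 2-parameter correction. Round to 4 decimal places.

0.2271

P = 80/2215 ≈ 0.036117 and Q = 352/2215 ≈ 0.158916.
Under the Kimura two-parameter model, d = −½ ln(1 − 2P − Q) − ¼ ln(1 − 2Q).
1 − 2P − Q = 0.76885, giving −½ ln(0.76885) = 0.131430.
1 − 2Q = 0.682168, giving −¼ ln(0.682168) = 0.095620.
d = 0.131430 + 0.095620 = 0.227050.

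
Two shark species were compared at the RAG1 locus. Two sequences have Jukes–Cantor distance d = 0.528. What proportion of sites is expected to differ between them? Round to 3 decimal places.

p = (3/4)(1 − e^(−4d/3)) = 0.75 × (1 − e^(-0.704)) = 0.75 × (1 − 0.494603) = 0.379048.

0.379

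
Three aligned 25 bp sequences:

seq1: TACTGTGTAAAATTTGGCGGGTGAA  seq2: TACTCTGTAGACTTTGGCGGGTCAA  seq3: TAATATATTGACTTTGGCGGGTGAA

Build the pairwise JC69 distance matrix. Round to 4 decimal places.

d(seq1,seq2) = 0.1800, d(seq1,seq3) = 0.2892, d(seq2,seq3) = 0.2326

seq1–seq2: 4/25 sites differ → p = 0.16, d = −0.75 ln(1 − 0.213333) = 0.179963 ≈ 0.1800.
seq1–seq3: 6/25 sites differ → p = 0.24, d = −0.75 ln(1 − 0.32) = 0.289247 ≈ 0.2892.
seq2–seq3: 5/25 sites differ → p = 0.2, d = −0.75 ln(1 − 0.266667) = 0.232617 ≈ 0.2326.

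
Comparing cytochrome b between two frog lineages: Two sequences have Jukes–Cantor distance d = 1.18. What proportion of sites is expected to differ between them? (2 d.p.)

p = (3/4)(1 − e^(−4d/3)) = 0.75 × (1 − e^(-1.573333)) = 0.75 × (1 − 0.207353) = 0.594485.

0.59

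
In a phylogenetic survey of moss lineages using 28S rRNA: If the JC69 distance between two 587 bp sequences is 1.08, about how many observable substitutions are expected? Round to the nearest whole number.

Invert JC69: p = (3/4)(1 − e^(−4d/3)) = 0.75 × (1 − e^(-1.44)) = 0.75 × (1 − 0.236928) = 0.572304.
Expected differing sites = pL ≈ 0.572304 × 587 = 335.942448 ≈ 336.

336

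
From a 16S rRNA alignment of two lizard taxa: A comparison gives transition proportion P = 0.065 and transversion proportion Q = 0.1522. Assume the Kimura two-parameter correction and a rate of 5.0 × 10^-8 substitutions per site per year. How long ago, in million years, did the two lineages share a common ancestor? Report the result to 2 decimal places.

Under the Kimura two-parameter model, d = −½ ln(1 − 2P − Q) − ¼ ln(1 − 2Q).
1 − 2P − Q = 0.7178, giving −½ ln(0.7178) = 0.165782.
1 − 2Q = 0.6956, giving −¼ ln(0.6956) = 0.090745.
d = 0.165782 + 0.090745 = 0.256527.
Under a molecular clock d = 2μt, so t = d/(2μ) = 0.256527 / (2 × 5.0 × 10^-8) = 2.57 million years.

2.57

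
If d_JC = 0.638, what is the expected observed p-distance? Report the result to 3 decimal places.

p = (3/4)(1 − e^(−4d/3)) = 0.75 × (1 − e^(-0.850667)) = 0.75 × (1 − 0.427130) = 0.429653.

0.430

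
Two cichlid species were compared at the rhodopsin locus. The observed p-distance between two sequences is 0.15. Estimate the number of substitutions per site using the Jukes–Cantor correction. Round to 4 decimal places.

0.1674

d = −(3/4) ln(1 − 4p/3) = −0.75 ln(1 − 0.2) = −0.75 ln(0.8)
  = −0.75 × (-0.223144) = 0.167358 substitutions/site.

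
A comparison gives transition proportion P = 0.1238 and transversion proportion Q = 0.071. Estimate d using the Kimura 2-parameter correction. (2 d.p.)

Under the Kimura two-parameter model, d = −½ ln(1 − 2P − Q) − ¼ ln(1 − 2Q).
1 − 2P − Q = 0.6814, giving −½ ln(0.6814) = 0.191803.
1 − 2Q = 0.858, giving −¼ ln(0.858) = 0.038288.
d = 0.191803 + 0.038288 = 0.230091.

0.23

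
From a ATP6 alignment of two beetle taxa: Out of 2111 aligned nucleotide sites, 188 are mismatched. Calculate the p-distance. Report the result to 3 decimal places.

0.089

p = 188/2111 = 0.089057… ≈ 0.089 (to 3 d.p.).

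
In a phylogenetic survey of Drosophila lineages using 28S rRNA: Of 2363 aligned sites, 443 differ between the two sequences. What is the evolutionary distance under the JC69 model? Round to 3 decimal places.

0.216

p = 443/2363 ≈ 0.187474.
d = −(3/4) ln(1 − 4p/3) = −0.75 ln(1 − 0.249965) = −0.75 ln(0.750035)
  = −0.75 × (-0.287635) = 0.215726 substitutions/site.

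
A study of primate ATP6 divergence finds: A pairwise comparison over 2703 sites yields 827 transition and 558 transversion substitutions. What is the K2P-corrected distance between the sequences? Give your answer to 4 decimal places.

P = 827/2703 ≈ 0.305956 and Q = 558/2703 ≈ 0.206437.
Under the Kimura two-parameter model, d = −½ ln(1 − 2P − Q) − ¼ ln(1 − 2Q).
1 − 2P − Q = 0.181651, giving −½ ln(0.181651) = 0.852834.
1 − 2Q = 0.587126, giving −¼ ln(0.587126) = 0.133129.
d = 0.852834 + 0.133129 = 0.985963.

0.9860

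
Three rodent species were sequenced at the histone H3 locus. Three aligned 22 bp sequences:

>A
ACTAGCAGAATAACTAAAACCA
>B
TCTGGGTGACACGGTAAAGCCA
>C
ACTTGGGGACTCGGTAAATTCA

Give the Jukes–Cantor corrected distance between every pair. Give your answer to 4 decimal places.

A–B: 10/22 sites differ → p ≈ 0.454545, d = −0.75 ln(1 − 0.60606) = 0.698667 ≈ 0.6987.
A–C: 9/22 sites differ → p ≈ 0.409091, d = −0.75 ln(1 − 0.545455) = 0.591344 ≈ 0.5913.
B–C: 6/22 sites differ → p ≈ 0.272727, d = −0.75 ln(1 − 0.363636) = 0.338988 ≈ 0.3390.

d(A,B) = 0.6987, d(A,C) = 0.5913, d(B,C) = 0.3390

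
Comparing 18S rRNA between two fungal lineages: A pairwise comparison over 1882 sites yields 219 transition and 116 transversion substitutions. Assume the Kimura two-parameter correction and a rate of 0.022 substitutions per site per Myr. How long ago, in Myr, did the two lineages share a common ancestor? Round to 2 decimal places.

4.71

P = 219/1882 ≈ 0.116366 and Q = 116/1882 ≈ 0.061637.
Under the Kimura two-parameter model, d = −½ ln(1 − 2P − Q) − ¼ ln(1 − 2Q).
1 − 2P − Q = 0.705631, giving −½ ln(0.705631) = 0.174331.
1 − 2Q = 0.876726, giving −¼ ln(0.876726) = 0.032890.
d = 0.174331 + 0.032890 = 0.207221.
Under a molecular clock d = 2μt, so t = d/(2μ) = 0.207221 / (2 × 0.022) = 4.71 Myr.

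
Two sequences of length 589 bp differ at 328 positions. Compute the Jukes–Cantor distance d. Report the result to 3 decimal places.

1.018

p = 328/589 ≈ 0.556876.
d = −(3/4) ln(1 − 4p/3) = −0.75 ln(1 − 0.742501) = −0.75 ln(0.257499)
  = −0.75 × (-1.356739) = 1.017554 substitutions/site.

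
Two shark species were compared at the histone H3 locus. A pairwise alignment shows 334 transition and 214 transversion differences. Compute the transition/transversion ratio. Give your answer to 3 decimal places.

R = 334/214 = 1.560747… ≈ 1.561 (to 3 d.p.).

1.561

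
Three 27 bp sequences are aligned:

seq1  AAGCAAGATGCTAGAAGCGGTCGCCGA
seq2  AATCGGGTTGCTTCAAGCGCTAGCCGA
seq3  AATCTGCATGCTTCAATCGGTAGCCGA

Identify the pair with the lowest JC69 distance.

seq1–seq2: 8/27 differ, p = 0.296, d = 0.377.
seq1–seq3: 8/27 differ, p = 0.296, d = 0.377.
seq2–seq3: 5/27 differ, p = 0.185, d = 0.213.
The smallest distance is between seq2 and seq3.

seq2 and seq3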